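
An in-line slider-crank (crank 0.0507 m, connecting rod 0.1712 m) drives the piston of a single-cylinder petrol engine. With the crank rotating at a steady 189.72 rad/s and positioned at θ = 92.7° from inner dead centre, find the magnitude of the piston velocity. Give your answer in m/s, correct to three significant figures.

9.47

ω = 189.7 rad/s
For an in-line slider-crank, x = r cosθ + √(L² − r² sin²θ), so v = −rω sinθ·[1 + r cosθ/√(L² − r² sin²θ)].
With r = 0.0507 m, L = 0.1712 m, θ = 92.7°: √(L² − r² sin²θ) = 0.16354 m.
v = −0.0507·189.7·0.99889·[1 + 0.0507·-0.04711/0.16354] = -9.4678 m/s.
|v| = 9.4678 m/s.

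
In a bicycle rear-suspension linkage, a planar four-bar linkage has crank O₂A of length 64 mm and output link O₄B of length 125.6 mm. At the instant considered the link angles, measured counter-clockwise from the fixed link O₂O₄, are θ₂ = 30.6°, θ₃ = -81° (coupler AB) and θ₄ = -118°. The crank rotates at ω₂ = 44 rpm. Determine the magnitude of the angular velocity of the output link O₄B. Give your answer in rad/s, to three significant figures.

ω₂ = 4.608 rad/s (from 44 rpm).
Differentiating the loop-closure r₂e^{iθ₂}+r₃e^{iθ₃}=r₁+r₄e^{iθ₄} gives r₂ω₂e^{iθ₂}+r₃ω₃e^{iθ₃}=r₄ω₄e^{iθ₄}.
Eliminating the other unknown: ω₄ = r₂ω₂ sin(θ₂−θ₃) / [r₄ sin(θ₄−θ₃)].
Numerator sine = +0.92978; denominator sine = -0.60182.
Result = 0.064·4.608·(+0.92978) / (0.1256·(-0.60182)) = -3.6273 rad/s; magnitude 3.6273 rad/s.

3.63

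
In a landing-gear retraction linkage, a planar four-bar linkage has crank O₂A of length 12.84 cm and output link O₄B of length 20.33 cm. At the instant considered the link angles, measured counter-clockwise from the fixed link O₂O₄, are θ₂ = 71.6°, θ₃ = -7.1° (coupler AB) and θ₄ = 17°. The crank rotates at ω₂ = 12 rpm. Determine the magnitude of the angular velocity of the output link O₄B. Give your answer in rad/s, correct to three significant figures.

1.91

ω₂ = 1.257 rad/s (from 12 rpm).
Differentiating the loop-closure r₂e^{iθ₂}+r₃e^{iθ₃}=r₁+r₄e^{iθ₄} gives r₂ω₂e^{iθ₂}+r₃ω₃e^{iθ₃}=r₄ω₄e^{iθ₄}.
Eliminating the other unknown: ω₄ = r₂ω₂ sin(θ₂−θ₃) / [r₄ sin(θ₄−θ₃)].
Numerator sine = +0.98061; denominator sine = +0.40833.
Result = 0.1284·1.257·(+0.98061) / (0.2033·(+0.40833)) = +1.906 rad/s; magnitude 1.906 rad/s.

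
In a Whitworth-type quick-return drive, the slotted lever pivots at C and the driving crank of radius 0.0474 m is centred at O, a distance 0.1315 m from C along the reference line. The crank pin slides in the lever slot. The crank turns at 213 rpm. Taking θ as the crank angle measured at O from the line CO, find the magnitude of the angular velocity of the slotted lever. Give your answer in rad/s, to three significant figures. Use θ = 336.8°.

5.74

ω = 22.31 rad/s (from 213 rpm).
Crank pin A relative to C: A = (d + r cosθ, r sinθ); lever angle φ = atan2(r sinθ, d + r cosθ).
Differentiating tanφ: φ̇ = rω(d cosθ + r)/(d² + r² + 2dr cosθ).
d² + r² + 2dr cosθ = |CA|² = 0.0309971 m²;  d cosθ + r = +0.16827 m.
|ω_lever| = |0.0474·22.31·+0.16827| / 0.0309971 = 5.7393 rad/s.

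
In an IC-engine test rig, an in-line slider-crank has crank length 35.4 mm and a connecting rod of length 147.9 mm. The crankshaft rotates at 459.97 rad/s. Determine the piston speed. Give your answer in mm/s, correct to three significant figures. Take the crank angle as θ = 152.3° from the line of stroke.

5950

ω = 460 rad/s
For an in-line slider-crank, x = r cosθ + √(L² − r² sin²θ), so v = −rω sinθ·[1 + r cosθ/√(L² − r² sin²θ)].
With r = 0.0354 m, L = 0.1479 m, θ = 152.3°: √(L² − r² sin²θ) = 0.14698 m.
v = −0.0354·460·0.46484·[1 + 0.0354·-0.88539/0.14698] = -5.955 m/s.
|v| = 5.955 m/s = 5955 mm/s.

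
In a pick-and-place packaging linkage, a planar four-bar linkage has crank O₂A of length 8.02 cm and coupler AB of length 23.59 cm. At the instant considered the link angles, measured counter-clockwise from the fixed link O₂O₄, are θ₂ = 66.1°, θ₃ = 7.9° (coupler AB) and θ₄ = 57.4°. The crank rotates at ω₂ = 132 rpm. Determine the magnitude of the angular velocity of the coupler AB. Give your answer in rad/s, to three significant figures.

ω₂ = 13.82 rad/s (from 132 rpm).
Differentiating the loop-closure r₂e^{iθ₂}+r₃e^{iθ₃}=r₁+r₄e^{iθ₄} gives r₂ω₂e^{iθ₂}+r₃ω₃e^{iθ₃}=r₄ω₄e^{iθ₄}.
Eliminating the other unknown: ω₃ = r₂ω₂ sin(θ₄−θ₂) / [r₃ sin(θ₃−θ₄)].
Numerator sine = -0.15126; denominator sine = -0.76041.
Result = 0.0802·13.82·(-0.15126) / (0.2359·(-0.76041)) = +0.93482 rad/s; magnitude 0.93482 rad/s.

0.935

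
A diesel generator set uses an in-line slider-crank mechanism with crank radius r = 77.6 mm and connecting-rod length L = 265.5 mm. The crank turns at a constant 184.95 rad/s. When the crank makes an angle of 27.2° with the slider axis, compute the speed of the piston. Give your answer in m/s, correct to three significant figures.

8.28

ω = 184.9 rad/s
For an in-line slider-crank, x = r cosθ + √(L² − r² sin²θ), so v = −rω sinθ·[1 + r cosθ/√(L² − r² sin²θ)].
With r = 0.0776 m, L = 0.2655 m, θ = 27.2°: √(L² − r² sin²θ) = 0.26312 m.
v = −0.0776·184.9·0.45710·[1 + 0.0776·0.88942/0.26312] = -8.2812 m/s.
|v| = 8.2812 m/s.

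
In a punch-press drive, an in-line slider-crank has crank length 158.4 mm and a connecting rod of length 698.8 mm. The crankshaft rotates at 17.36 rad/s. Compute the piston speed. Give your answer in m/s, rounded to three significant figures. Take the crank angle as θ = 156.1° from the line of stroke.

0.882

ω = 17.36 rad/s
For an in-line slider-crank, x = r cosθ + √(L² − r² sin²θ), so v = −rω sinθ·[1 + r cosθ/√(L² − r² sin²θ)].
With r = 0.1584 m, L = 0.6988 m, θ = 156.1°: √(L² − r² sin²θ) = 0.69585 m.
v = −0.1584·17.36·0.40514·[1 + 0.1584·-0.91425/0.69585] = -0.88221 m/s.
|v| = 0.88221 m/s.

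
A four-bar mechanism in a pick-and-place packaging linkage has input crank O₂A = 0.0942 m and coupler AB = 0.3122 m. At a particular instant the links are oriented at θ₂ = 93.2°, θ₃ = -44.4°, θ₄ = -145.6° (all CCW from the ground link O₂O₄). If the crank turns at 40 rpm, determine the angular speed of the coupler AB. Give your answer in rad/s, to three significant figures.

1.10

ω₂ = 4.189 rad/s (from 40 rpm).
Differentiating the loop-closure r₂e^{iθ₂}+r₃e^{iθ₃}=r₁+r₄e^{iθ₄} gives r₂ω₂e^{iθ₂}+r₃ω₃e^{iθ₃}=r₄ω₄e^{iθ₄}.
Eliminating the other unknown: ω₃ = r₂ω₂ sin(θ₄−θ₂) / [r₃ sin(θ₃−θ₄)].
Numerator sine = +0.85536; denominator sine = +0.98096.
Result = 0.0942·4.189·(+0.85536) / (0.3122·(+0.98096)) = +1.1021 rad/s; magnitude 1.1021 rad/s.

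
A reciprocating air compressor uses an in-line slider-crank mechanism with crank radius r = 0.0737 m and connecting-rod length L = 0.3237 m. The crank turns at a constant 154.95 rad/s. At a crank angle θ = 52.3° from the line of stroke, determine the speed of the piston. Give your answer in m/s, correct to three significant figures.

10.3

ω = 154.9 rad/s
For an in-line slider-crank, x = r cosθ + √(L² − r² sin²θ), so v = −rω sinθ·[1 + r cosθ/√(L² − r² sin²θ)].
With r = 0.0737 m, L = 0.3237 m, θ = 52.3°: √(L² − r² sin²θ) = 0.3184 m.
v = −0.0737·154.9·0.79122·[1 + 0.0737·0.61153/0.3184] = -10.315 m/s.
|v| = 10.315 m/s.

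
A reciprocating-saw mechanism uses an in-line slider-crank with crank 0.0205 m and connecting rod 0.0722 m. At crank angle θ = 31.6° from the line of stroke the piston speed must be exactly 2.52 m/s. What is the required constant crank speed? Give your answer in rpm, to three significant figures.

1800

For an in-line slider-crank, |v_piston| = rω|sinθ|·[1 + r cosθ/√(L² − r² sin²θ)].
With r = 0.0205 m, L = 0.0722 m, θ = 31.6°: the bracketed kinematic factor |dx/dθ| = 0.013369 m.
ω = v/|dx/dθ| = 2.52/0.013369 = 188.5 rad/s.
N = 60ω/(2π) = 1800 rpm.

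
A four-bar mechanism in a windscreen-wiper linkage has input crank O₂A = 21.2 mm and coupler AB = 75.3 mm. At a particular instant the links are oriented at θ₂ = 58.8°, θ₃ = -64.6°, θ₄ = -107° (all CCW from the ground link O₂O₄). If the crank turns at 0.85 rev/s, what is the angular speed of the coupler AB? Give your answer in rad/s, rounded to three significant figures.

0.547

ω₂ = 5.341 rad/s (from 0.85 rev/s).
Differentiating the loop-closure r₂e^{iθ₂}+r₃e^{iθ₃}=r₁+r₄e^{iθ₄} gives r₂ω₂e^{iθ₂}+r₃ω₃e^{iθ₃}=r₄ω₄e^{iθ₄}.
Eliminating the other unknown: ω₃ = r₂ω₂ sin(θ₄−θ₂) / [r₃ sin(θ₃−θ₄)].
Numerator sine = -0.24531; denominator sine = +0.67430.
Result = 0.0212·5.341·(-0.24531) / (0.0753·(+0.67430)) = -0.54701 rad/s; magnitude 0.54701 rad/s.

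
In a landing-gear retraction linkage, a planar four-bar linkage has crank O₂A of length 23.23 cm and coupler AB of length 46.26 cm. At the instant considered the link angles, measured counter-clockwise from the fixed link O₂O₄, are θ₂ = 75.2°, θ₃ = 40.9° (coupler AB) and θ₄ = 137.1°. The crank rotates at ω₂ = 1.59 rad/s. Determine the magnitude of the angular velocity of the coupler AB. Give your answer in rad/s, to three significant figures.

ω₂ = 1.59 rad/s
Differentiating the loop-closure r₂e^{iθ₂}+r₃e^{iθ₃}=r₁+r₄e^{iθ₄} gives r₂ω₂e^{iθ₂}+r₃ω₃e^{iθ₃}=r₄ω₄e^{iθ₄}.
Eliminating the other unknown: ω₃ = r₂ω₂ sin(θ₄−θ₂) / [r₃ sin(θ₃−θ₄)].
Numerator sine = +0.88213; denominator sine = -0.99415.
Result = 0.2323·1.59·(+0.88213) / (0.4626·(-0.99415)) = -0.70847 rad/s; magnitude 0.70847 rad/s.

0.708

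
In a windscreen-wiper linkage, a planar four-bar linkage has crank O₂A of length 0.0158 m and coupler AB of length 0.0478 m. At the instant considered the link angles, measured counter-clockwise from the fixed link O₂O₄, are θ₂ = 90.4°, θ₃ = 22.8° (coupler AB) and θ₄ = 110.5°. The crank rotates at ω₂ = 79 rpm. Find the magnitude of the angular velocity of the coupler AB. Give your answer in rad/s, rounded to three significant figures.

0.941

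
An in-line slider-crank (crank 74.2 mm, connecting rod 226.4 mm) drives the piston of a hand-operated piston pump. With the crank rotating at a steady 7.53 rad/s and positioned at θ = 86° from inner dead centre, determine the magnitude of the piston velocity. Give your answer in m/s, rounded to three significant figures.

0.571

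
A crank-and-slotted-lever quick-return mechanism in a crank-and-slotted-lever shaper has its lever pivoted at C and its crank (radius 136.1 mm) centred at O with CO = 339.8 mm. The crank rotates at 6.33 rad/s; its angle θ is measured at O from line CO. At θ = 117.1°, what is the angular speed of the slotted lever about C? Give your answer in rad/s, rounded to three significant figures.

ω = 6.33 rad/s
Crank pin A relative to C: A = (d + r cosθ, r sinθ); lever angle φ = atan2(r sinθ, d + r cosθ).
Differentiating tanφ: φ̇ = rω(d cosθ + r)/(d² + r² + 2dr cosθ).
d² + r² + 2dr cosθ = |CA|² = 0.0918523 m²;  d cosθ + r = -0.018694 m.
|ω_lever| = |0.1361·6.33·-0.018694| / 0.0918523 = 0.17534 rad/s.

0.175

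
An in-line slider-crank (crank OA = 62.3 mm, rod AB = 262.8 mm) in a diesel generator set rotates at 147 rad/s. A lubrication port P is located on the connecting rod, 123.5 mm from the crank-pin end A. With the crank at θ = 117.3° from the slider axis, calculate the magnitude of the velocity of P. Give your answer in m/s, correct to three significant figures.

ω = 147 rad/s.  Crank-pin speed |V_A| = rω = 9.1581 m/s, perpendicular to OA.
Rod angle: sinφ = −(r/L) sinθ ⇒ φ = -12.161°; ω_rod = −rω cosθ/√(L²−r²sin²θ) = +16.35 rad/s.
V_P = V_A + ω_rod × AP, with AP = 0.1235 m along the rod.
Components: V_Px = −rω sinθ − a·ω_rod·sinφ = -7.7127 m/s;  V_Py = rω cosθ + a·ω_rod·cosφ = -2.2264 m/s.
|V_P| = √(V_Px² + V_Py²) = 8.0276 m/s.

8.03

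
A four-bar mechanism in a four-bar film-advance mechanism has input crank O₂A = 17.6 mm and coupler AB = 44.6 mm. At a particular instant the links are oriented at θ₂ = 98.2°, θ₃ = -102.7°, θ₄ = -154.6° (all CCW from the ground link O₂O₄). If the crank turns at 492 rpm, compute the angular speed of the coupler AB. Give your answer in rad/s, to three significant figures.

ω₂ = 51.52 rad/s (from 492 rpm).
Differentiating the loop-closure r₂e^{iθ₂}+r₃e^{iθ₃}=r₁+r₄e^{iθ₄} gives r₂ω₂e^{iθ₂}+r₃ω₃e^{iθ₃}=r₄ω₄e^{iθ₄}.
Eliminating the other unknown: ω₃ = r₂ω₂ sin(θ₄−θ₂) / [r₃ sin(θ₃−θ₄)].
Numerator sine = +0.95528; denominator sine = +0.78694.
Result = 0.0176·51.52·(+0.95528) / (0.0446·(+0.78694)) = +24.681 rad/s; magnitude 24.681 rad/s.

24.7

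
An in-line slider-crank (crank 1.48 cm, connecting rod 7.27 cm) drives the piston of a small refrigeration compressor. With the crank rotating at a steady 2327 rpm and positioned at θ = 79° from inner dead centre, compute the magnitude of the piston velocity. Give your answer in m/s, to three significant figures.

ω = 2π·2327/60 = 243.7 rad/s
For an in-line slider-crank, x = r cosθ + √(L² − r² sin²θ), so v = −rω sinθ·[1 + r cosθ/√(L² − r² sin²θ)].
With r = 0.0148 m, L = 0.0727 m, θ = 79°: √(L² − r² sin²θ) = 0.071234 m.
v = −0.0148·243.7·0.98163·[1 + 0.0148·0.19081/0.071234] = -3.6806 m/s.
|v| = 3.6806 m/s.

3.68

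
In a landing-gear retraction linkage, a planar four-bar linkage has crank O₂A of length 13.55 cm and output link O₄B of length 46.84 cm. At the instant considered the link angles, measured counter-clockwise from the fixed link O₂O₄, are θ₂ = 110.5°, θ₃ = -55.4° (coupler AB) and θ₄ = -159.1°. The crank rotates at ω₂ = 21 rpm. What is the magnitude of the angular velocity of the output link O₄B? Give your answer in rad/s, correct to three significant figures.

0.160

ω₂ = 2.199 rad/s (from 21 rpm).
Differentiating the loop-closure r₂e^{iθ₂}+r₃e^{iθ₃}=r₁+r₄e^{iθ₄} gives r₂ω₂e^{iθ₂}+r₃ω₃e^{iθ₃}=r₄ω₄e^{iθ₄}.
Eliminating the other unknown: ω₄ = r₂ω₂ sin(θ₂−θ₃) / [r₄ sin(θ₄−θ₃)].
Numerator sine = +0.24362; denominator sine = -0.97155.
Result = 0.1355·2.199·(+0.24362) / (0.4684·(-0.97155)) = -0.15952 rad/s; magnitude 0.15952 rad/s.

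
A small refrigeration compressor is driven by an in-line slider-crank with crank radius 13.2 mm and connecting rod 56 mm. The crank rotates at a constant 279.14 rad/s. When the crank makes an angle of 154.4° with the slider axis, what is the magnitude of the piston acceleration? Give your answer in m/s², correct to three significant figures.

773

ω = 279.1 rad/s
x(θ) = r cosθ + √(L² − r² sin²θ); with ω constant, a = ω²·d²x/dθ².
d²x/dθ² = −r cosθ − r²(cos2θ)/√u − r⁴ sin²2θ/(4u^{3/2}),  u = L² − r² sin²θ = 0.00310347 m².
Substituting r = 0.0132 m, L = 0.056 m, θ = 154.4°: d²x/dθ² = +0.0099177 m.
a = ω²·d²x/dθ² = (279.1)²·(+0.0099177) = +772.78 m/s²;  |a| = 772.78 m/s².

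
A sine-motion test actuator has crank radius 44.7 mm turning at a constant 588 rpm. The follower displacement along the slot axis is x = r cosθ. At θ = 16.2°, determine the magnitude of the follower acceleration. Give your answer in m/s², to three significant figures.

ω = 61.58 rad/s (from 588 rpm).
x = r cosθ ⇒ ẍ = −rω² cosθ (ω constant).
|a| = rω²|cosθ| = 0.0447·(61.58)²·|cos 16.2°| = 162.75 m/s².

163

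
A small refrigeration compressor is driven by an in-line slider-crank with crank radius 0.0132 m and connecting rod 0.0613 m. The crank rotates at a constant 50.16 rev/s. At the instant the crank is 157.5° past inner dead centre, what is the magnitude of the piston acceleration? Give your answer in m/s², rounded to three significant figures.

ω = 2π·50.2 = 315.2 rad/s
x(θ) = r cosθ + √(L² − r² sin²θ); with ω constant, a = ω²·d²x/dθ².
d²x/dθ² = −r cosθ − r²(cos2θ)/√u − r⁴ sin²2θ/(4u^{3/2}),  u = L² − r² sin²θ = 0.00373217 m².
Substituting r = 0.0132 m, L = 0.0613 m, θ = 157.5°: d²x/dθ² = +0.010162 m.
a = ω²·d²x/dθ² = (315.2)²·(+0.010162) = +1009.4 m/s²;  |a| = 1009.4 m/s².

1010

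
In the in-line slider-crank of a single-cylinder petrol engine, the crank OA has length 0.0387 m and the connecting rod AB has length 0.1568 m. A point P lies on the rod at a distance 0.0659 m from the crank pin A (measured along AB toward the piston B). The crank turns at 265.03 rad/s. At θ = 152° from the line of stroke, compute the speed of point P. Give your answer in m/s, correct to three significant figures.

ω = 265 rad/s.  Crank-pin speed |V_A| = rω = 10.257 m/s, perpendicular to OA.
Rod angle: sinφ = −(r/L) sinθ ⇒ φ = -6.654°; ω_rod = −rω cosθ/√(L²−r²sin²θ) = +58.147 rad/s.
V_P = V_A + ω_rod × AP, with AP = 0.0659 m along the rod.
Components: V_Px = −rω sinθ − a·ω_rod·sinφ = -4.3712 m/s;  V_Py = rω cosθ + a·ω_rod·cosφ = -5.25 m/s.
|V_P| = √(V_Px² + V_Py²) = 6.8315 m/s.

6.83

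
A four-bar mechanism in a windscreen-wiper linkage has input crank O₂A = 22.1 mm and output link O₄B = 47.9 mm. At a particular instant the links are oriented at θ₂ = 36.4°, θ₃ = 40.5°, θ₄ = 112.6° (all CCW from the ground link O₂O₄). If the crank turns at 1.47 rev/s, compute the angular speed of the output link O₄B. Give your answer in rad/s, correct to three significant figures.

ω₂ = 9.236 rad/s (from 1.47 rev/s).
Differentiating the loop-closure r₂e^{iθ₂}+r₃e^{iθ₃}=r₁+r₄e^{iθ₄} gives r₂ω₂e^{iθ₂}+r₃ω₃e^{iθ₃}=r₄ω₄e^{iθ₄}.
Eliminating the other unknown: ω₄ = r₂ω₂ sin(θ₂−θ₃) / [r₄ sin(θ₄−θ₃)].
Numerator sine = -0.07150; denominator sine = +0.95159.
Result = 0.0221·9.236·(-0.07150) / (0.0479·(+0.95159)) = -0.32018 rad/s; magnitude 0.32018 rad/s.

0.320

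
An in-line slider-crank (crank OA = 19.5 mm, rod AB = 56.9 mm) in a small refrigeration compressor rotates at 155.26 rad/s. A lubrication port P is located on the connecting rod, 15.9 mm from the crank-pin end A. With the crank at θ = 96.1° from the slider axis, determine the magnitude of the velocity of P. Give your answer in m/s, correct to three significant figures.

ω = 155.3 rad/s.  Crank-pin speed |V_A| = rω = 3.0276 m/s, perpendicular to OA.
Rod angle: sinφ = −(r/L) sinθ ⇒ φ = -19.924°; ω_rod = −rω cosθ/√(L²−r²sin²θ) = +6.0141 rad/s.
V_P = V_A + ω_rod × AP, with AP = 0.0159 m along the rod.
Components: V_Px = −rω sinθ − a·ω_rod·sinφ = -2.9778 m/s;  V_Py = rω cosθ + a·ω_rod·cosφ = -0.23182 m/s.
|V_P| = √(V_Px² + V_Py²) = 2.9869 m/s.

2.99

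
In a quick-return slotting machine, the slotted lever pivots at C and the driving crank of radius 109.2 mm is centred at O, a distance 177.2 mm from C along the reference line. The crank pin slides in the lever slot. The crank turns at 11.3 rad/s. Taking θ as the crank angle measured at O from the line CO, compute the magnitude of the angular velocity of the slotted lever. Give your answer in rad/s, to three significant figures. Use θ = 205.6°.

ω = 11.3 rad/s
Crank pin A relative to C: A = (d + r cosθ, r sinθ); lever angle φ = atan2(r sinθ, d + r cosθ).
Differentiating tanφ: φ̇ = rω(d cosθ + r)/(d² + r² + 2dr cosθ).
d² + r² + 2dr cosθ = |CA|² = 0.00842313 m²;  d cosθ + r = -0.050605 m.
|ω_lever| = |0.1092·11.3·-0.050605| / 0.00842313 = 7.4134 rad/s.

7.41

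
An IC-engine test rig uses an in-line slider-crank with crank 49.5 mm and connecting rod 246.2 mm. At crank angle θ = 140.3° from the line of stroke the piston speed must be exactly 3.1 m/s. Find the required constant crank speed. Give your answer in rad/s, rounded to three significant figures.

For an in-line slider-crank, |v_piston| = rω|sinθ|·[1 + r cosθ/√(L² − r² sin²θ)].
With r = 0.0495 m, L = 0.2462 m, θ = 140.3°: the bracketed kinematic factor |dx/dθ| = 0.026687 m.
ω = v/|dx/dθ| = 3.1/0.026687 = 116.16 rad/s.

116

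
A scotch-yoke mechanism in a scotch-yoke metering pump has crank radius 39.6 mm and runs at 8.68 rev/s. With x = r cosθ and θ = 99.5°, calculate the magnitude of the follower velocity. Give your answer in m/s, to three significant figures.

ω = 54.54 rad/s (from 8.68 rev/s).
x = r cosθ ⇒ ẋ = −rω sinθ.
|v| = rω|sinθ| = 0.0396·54.54·|sin 99.5°| = 2.1301 m/s.

2.13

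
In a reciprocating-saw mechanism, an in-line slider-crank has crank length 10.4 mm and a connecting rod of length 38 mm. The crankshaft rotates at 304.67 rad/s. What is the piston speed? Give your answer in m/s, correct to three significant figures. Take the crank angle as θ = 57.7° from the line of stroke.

ω = 304.7 rad/s
For an in-line slider-crank, x = r cosθ + √(L² − r² sin²θ), so v = −rω sinθ·[1 + r cosθ/√(L² − r² sin²θ)].
With r = 0.0104 m, L = 0.038 m, θ = 57.7°: √(L² − r² sin²θ) = 0.036969 m.
v = −0.0104·304.7·0.84526·[1 + 0.0104·0.53435/0.036969] = -3.0809 m/s.
|v| = 3.0809 m/s.

3.08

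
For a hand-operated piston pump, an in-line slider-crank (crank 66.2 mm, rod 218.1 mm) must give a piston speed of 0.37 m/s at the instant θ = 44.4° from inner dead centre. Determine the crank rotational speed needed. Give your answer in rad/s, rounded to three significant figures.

For an in-line slider-crank, |v_piston| = rω|sinθ|·[1 + r cosθ/√(L² − r² sin²θ)].
With r = 0.0662 m, L = 0.2181 m, θ = 44.4°: the bracketed kinematic factor |dx/dθ| = 0.056597 m.
ω = v/|dx/dθ| = 0.37/0.056597 = 6.5375 rad/s.

6.54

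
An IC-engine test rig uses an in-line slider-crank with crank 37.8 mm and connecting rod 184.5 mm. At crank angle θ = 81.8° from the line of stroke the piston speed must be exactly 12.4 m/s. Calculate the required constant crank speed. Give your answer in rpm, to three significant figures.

3070

For an in-line slider-crank, |v_piston| = rω|sinθ|·[1 + r cosθ/√(L² − r² sin²θ)].
With r = 0.0378 m, L = 0.1845 m, θ = 81.8°: the bracketed kinematic factor |dx/dθ| = 0.03853 m.
ω = v/|dx/dθ| = 12.4/0.03853 = 321.83 rad/s.
N = 60ω/(2π) = 3073.2 rpm.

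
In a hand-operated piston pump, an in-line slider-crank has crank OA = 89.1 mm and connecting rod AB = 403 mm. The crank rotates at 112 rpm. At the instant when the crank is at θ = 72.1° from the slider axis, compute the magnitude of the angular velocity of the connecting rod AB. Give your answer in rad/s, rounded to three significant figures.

ω = 11.73 rad/s (converted from 112 rpm).
The rod makes angle φ with the slider axis where L sinφ = r sinθ; differentiating, L cosφ·φ̇ = r ω cosθ.
L cosφ = √(L² − r² sin²θ) = 0.39398 m.
|ω_rod| = r ω |cosθ| / √(L² − r² sin²θ) = 0.0891·11.73·0.30736/0.39398 = 0.81525 rad/s.

0.815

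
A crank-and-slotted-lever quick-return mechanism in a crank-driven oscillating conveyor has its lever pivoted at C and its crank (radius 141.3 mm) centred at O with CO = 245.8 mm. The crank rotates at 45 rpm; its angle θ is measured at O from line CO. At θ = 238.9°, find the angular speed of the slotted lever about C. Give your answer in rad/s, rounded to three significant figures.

0.214

ω = 4.712 rad/s (from 45 rpm).
Crank pin A relative to C: A = (d + r cosθ, r sinθ); lever angle φ = atan2(r sinθ, d + r cosθ).
Differentiating tanφ: φ̇ = rω(d cosθ + r)/(d² + r² + 2dr cosθ).
d² + r² + 2dr cosθ = |CA|² = 0.0445033 m²;  d cosθ + r = +0.014336 m.
|ω_lever| = |0.1413·4.712·+0.014336| / 0.0445033 = 0.2145 rad/s.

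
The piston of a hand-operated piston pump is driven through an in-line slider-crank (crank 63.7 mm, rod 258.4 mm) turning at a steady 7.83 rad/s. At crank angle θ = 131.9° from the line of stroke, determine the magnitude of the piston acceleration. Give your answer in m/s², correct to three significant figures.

2.70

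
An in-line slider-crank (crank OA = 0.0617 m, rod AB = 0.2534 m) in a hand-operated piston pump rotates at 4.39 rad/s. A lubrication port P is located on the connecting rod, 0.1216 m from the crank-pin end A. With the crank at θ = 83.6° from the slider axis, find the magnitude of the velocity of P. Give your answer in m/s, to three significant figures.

0.273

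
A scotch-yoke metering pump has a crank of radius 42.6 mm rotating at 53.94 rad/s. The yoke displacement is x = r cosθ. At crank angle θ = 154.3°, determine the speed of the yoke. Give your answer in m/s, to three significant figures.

ω = 53.94 rad/s
x = r cosθ ⇒ ẋ = −rω sinθ.
|v| = rω|sinθ| = 0.0426·53.94·|sin 154.3°| = 0.99648 m/s.

0.996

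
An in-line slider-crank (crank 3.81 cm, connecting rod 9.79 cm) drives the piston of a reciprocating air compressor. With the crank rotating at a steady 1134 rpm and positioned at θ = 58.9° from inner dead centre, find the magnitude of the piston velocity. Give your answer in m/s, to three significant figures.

ω = 2π·1134/60 = 118.8 rad/s
For an in-line slider-crank, x = r cosθ + √(L² − r² sin²θ), so v = −rω sinθ·[1 + r cosθ/√(L² − r² sin²θ)].
With r = 0.0381 m, L = 0.0979 m, θ = 58.9°: √(L² − r² sin²θ) = 0.092304 m.
v = −0.0381·118.8·0.85627·[1 + 0.0381·0.51653/0.092304] = -4.7001 m/s.
|v| = 4.7001 m/s.

4.70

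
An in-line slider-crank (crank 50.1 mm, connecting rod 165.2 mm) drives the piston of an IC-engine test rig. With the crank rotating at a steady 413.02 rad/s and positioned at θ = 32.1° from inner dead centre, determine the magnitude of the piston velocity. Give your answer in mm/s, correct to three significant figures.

13900

ω = 413 rad/s
For an in-line slider-crank, x = r cosθ + √(L² − r² sin²θ), so v = −rω sinθ·[1 + r cosθ/√(L² − r² sin²θ)].
With r = 0.0501 m, L = 0.1652 m, θ = 32.1°: √(L² − r² sin²θ) = 0.16304 m.
v = −0.0501·413·0.53140·[1 + 0.0501·0.84712/0.16304] = -13.858 m/s.
|v| = 13.858 m/s = 13858 mm/s.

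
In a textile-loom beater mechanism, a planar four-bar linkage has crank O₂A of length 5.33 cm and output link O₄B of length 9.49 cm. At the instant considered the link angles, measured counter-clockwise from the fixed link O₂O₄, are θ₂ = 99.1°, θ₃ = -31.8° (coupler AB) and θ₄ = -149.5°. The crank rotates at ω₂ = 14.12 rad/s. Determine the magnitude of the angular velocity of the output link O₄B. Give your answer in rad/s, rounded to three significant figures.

ω₂ = 14.12 rad/s
Differentiating the loop-closure r₂e^{iθ₂}+r₃e^{iθ₃}=r₁+r₄e^{iθ₄} gives r₂ω₂e^{iθ₂}+r₃ω₃e^{iθ₃}=r₄ω₄e^{iθ₄}.
Eliminating the other unknown: ω₄ = r₂ω₂ sin(θ₂−θ₃) / [r₄ sin(θ₄−θ₃)].
Numerator sine = +0.75585; denominator sine = -0.88539.
Result = 0.0533·14.12·(+0.75585) / (0.0949·(-0.88539)) = -6.7701 rad/s; magnitude 6.7701 rad/s.

6.77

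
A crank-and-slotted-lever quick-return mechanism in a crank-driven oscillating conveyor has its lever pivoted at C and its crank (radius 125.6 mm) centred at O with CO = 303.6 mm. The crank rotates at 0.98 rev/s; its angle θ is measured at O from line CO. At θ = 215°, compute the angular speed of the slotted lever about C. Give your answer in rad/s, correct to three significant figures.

ω = 6.158 rad/s (from 0.98 rev/s).
Crank pin A relative to C: A = (d + r cosθ, r sinθ); lever angle φ = atan2(r sinθ, d + r cosθ).
Differentiating tanφ: φ̇ = rω(d cosθ + r)/(d² + r² + 2dr cosθ).
d² + r² + 2dr cosθ = |CA|² = 0.0454762 m²;  d cosθ + r = -0.12309 m.
|ω_lever| = |0.1256·6.158·-0.12309| / 0.0454762 = 2.0934 rad/s.

2.09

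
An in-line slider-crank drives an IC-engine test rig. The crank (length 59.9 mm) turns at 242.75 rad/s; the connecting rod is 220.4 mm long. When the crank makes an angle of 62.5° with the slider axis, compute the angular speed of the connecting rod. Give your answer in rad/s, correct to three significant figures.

31.4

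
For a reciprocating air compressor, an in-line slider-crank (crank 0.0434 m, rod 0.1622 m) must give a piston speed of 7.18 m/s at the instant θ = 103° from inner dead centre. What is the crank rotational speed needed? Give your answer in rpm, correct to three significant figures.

1730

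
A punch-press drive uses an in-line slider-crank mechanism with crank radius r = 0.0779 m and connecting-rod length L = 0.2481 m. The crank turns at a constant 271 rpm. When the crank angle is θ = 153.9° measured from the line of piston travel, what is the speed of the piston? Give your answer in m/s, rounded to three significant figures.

0.696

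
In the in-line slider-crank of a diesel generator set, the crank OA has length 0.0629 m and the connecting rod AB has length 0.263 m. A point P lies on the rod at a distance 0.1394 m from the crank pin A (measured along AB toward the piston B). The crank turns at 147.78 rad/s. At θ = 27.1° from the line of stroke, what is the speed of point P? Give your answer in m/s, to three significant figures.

6.11

ω = 147.8 rad/s.  Crank-pin speed |V_A| = rω = 9.2954 m/s, perpendicular to OA.
Rod angle: sinφ = −(r/L) sinθ ⇒ φ = -6.255°; ω_rod = −rω cosθ/√(L²−r²sin²θ) = -31.652 rad/s.
V_P = V_A + ω_rod × AP, with AP = 0.1394 m along the rod.
Components: V_Px = −rω sinθ − a·ω_rod·sinφ = -4.7152 m/s;  V_Py = rω cosθ + a·ω_rod·cosφ = +3.8889 m/s.
|V_P| = √(V_Px² + V_Py²) = 6.112 m/s.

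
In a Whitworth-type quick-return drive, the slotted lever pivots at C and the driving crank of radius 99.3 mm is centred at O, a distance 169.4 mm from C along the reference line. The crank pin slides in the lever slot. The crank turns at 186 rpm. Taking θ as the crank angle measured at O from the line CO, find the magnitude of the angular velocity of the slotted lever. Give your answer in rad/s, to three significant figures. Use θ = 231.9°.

ω = 19.48 rad/s (from 186 rpm).
Crank pin A relative to C: A = (d + r cosθ, r sinθ); lever angle φ = atan2(r sinθ, d + r cosθ).
Differentiating tanφ: φ̇ = rω(d cosθ + r)/(d² + r² + 2dr cosθ).
d² + r² + 2dr cosθ = |CA|² = 0.017798 m²;  d cosθ + r = -0.0052259 m.
|ω_lever| = |0.0993·19.48·-0.0052259| / 0.017798 = 0.56791 rad/s.

0.568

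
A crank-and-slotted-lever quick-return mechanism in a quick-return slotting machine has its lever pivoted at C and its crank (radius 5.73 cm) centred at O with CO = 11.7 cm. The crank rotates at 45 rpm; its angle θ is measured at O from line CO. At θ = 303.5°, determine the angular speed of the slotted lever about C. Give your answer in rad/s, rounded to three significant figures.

ω = 4.712 rad/s (from 45 rpm).
Crank pin A relative to C: A = (d + r cosθ, r sinθ); lever angle φ = atan2(r sinθ, d + r cosθ).
Differentiating tanφ: φ̇ = rω(d cosθ + r)/(d² + r² + 2dr cosθ).
d² + r² + 2dr cosθ = |CA|² = 0.0243728 m²;  d cosθ + r = +0.12188 m.
|ω_lever| = |0.0573·4.712·+0.12188| / 0.0243728 = 1.3502 rad/s.

1.35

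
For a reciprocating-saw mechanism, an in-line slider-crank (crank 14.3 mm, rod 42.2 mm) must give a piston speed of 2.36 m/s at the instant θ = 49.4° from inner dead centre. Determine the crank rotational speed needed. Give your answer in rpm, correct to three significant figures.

For an in-line slider-crank, |v_piston| = rω|sinθ|·[1 + r cosθ/√(L² − r² sin²θ)].
With r = 0.0143 m, L = 0.0422 m, θ = 49.4°: the bracketed kinematic factor |dx/dθ| = 0.013335 m.
ω = v/|dx/dθ| = 2.36/0.013335 = 176.97 rad/s.
N = 60ω/(2π) = 1690 rpm.

1690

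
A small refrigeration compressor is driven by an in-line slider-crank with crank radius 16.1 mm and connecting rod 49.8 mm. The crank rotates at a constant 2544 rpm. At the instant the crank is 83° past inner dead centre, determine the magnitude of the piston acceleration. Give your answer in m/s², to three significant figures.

239

ω = 2π·2544/60 = 266.4 rad/s
x(θ) = r cosθ + √(L² − r² sin²θ); with ω constant, a = ω²·d²x/dθ².
d²x/dθ² = −r cosθ − r²(cos2θ)/√u − r⁴ sin²2θ/(4u^{3/2}),  u = L² − r² sin²θ = 0.00222468 m².
Substituting r = 0.0161 m, L = 0.0498 m, θ = 83°: d²x/dθ² = +0.0033609 m.
a = ω²·d²x/dθ² = (266.4)²·(+0.0033609) = +238.53 m/s²;  |a| = 238.53 m/s².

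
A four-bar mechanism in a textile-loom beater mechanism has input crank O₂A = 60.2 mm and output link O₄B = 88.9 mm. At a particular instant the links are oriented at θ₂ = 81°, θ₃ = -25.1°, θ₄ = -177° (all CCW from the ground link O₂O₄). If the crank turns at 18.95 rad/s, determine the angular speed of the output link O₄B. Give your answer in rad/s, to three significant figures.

26.2

ω₂ = 18.95 rad/s
Differentiating the loop-closure r₂e^{iθ₂}+r₃e^{iθ₃}=r₁+r₄e^{iθ₄} gives r₂ω₂e^{iθ₂}+r₃ω₃e^{iθ₃}=r₄ω₄e^{iθ₄}.
Eliminating the other unknown: ω₄ = r₂ω₂ sin(θ₂−θ₃) / [r₄ sin(θ₄−θ₃)].
Numerator sine = +0.96078; denominator sine = -0.47101.
Result = 0.0602·18.95·(+0.96078) / (0.0889·(-0.47101)) = -26.176 rad/s; magnitude 26.176 rad/s.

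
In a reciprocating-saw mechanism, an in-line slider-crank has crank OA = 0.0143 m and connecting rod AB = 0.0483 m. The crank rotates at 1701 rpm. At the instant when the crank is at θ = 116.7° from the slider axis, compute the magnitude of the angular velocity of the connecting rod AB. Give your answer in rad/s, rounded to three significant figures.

24.6

ω = 178.1 rad/s (converted from 1701 rpm).
The rod makes angle φ with the slider axis where L sinφ = r sinθ; differentiating, L cosφ·φ̇ = r ω cosθ.
L cosφ = √(L² − r² sin²θ) = 0.04658 m.
|ω_rod| = r ω |cosθ| / √(L² − r² sin²θ) = 0.0143·178.1·0.44932/0.04658 = 24.571 rad/s.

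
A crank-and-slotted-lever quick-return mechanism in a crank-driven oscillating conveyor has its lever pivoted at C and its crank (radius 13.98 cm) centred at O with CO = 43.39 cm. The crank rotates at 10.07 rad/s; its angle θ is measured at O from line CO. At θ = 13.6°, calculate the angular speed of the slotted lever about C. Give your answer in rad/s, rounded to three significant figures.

ω = 10.07 rad/s
Crank pin A relative to C: A = (d + r cosθ, r sinθ); lever angle φ = atan2(r sinθ, d + r cosθ).
Differentiating tanφ: φ̇ = rω(d cosθ + r)/(d² + r² + 2dr cosθ).
d² + r² + 2dr cosθ = |CA|² = 0.32573 m²;  d cosθ + r = +0.56153 m.
|ω_lever| = |0.1398·10.07·+0.56153| / 0.32573 = 2.4269 rad/s.

2.43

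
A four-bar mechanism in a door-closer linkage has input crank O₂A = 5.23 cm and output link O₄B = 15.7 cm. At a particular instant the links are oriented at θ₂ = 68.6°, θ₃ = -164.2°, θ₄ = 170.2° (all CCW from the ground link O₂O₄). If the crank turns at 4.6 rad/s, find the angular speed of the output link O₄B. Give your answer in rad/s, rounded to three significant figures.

ω₂ = 4.6 rad/s
Differentiating the loop-closure r₂e^{iθ₂}+r₃e^{iθ₃}=r₁+r₄e^{iθ₄} gives r₂ω₂e^{iθ₂}+r₃ω₃e^{iθ₃}=r₄ω₄e^{iθ₄}.
Eliminating the other unknown: ω₄ = r₂ω₂ sin(θ₂−θ₃) / [r₄ sin(θ₄−θ₃)].
Numerator sine = -0.79653; denominator sine = -0.43209.
Result = 0.0523·4.6·(-0.79653) / (0.157·(-0.43209)) = +2.8248 rad/s; magnitude 2.8248 rad/s.

2.82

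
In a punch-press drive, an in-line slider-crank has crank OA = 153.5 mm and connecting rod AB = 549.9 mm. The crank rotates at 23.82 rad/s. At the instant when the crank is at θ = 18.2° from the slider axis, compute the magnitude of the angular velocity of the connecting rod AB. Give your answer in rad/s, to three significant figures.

6.34

ω = 23.82 rad/s
The rod makes angle φ with the slider axis where L sinφ = r sinθ; differentiating, L cosφ·φ̇ = r ω cosθ.
L cosφ = √(L² − r² sin²θ) = 0.54781 m.
|ω_rod| = r ω |cosθ| / √(L² − r² sin²θ) = 0.1535·23.82·0.94997/0.54781 = 6.3407 rad/s.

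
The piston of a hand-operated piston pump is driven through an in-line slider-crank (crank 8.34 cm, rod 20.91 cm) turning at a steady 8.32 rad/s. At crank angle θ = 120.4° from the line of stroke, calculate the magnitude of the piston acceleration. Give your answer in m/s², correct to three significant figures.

4.03

ω = 8.32 rad/s
x(θ) = r cosθ + √(L² − r² sin²θ); with ω constant, a = ω²·d²x/dθ².
d²x/dθ² = −r cosθ − r²(cos2θ)/√u − r⁴ sin²2θ/(4u^{3/2}),  u = L² − r² sin²θ = 0.0385484 m².
Substituting r = 0.0834 m, L = 0.2091 m, θ = 120.4°: d²x/dθ² = +0.058269 m.
a = ω²·d²x/dθ² = (8.32)²·(+0.058269) = +4.0335 m/s²;  |a| = 4.0335 m/s².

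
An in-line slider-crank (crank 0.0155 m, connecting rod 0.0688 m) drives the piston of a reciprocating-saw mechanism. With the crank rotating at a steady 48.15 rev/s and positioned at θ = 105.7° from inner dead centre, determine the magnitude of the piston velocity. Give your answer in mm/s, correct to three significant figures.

ω = 2π·48.1 = 302.5 rad/s
For an in-line slider-crank, x = r cosθ + √(L² − r² sin²θ), so v = −rω sinθ·[1 + r cosθ/√(L² − r² sin²θ)].
With r = 0.0155 m, L = 0.0688 m, θ = 105.7°: √(L² − r² sin²θ) = 0.067162 m.
v = −0.0155·302.5·0.96269·[1 + 0.0155·-0.27060/0.067162] = -4.2324 m/s.
|v| = 4.2324 m/s = 4232.4 mm/s.

4230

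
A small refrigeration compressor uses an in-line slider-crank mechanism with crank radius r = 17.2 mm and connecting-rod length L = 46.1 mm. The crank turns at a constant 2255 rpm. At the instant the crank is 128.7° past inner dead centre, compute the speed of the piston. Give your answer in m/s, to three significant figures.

2.40

ω = 2π·2255/60 = 236.1 rad/s
For an in-line slider-crank, x = r cosθ + √(L² − r² sin²θ), so v = −rω sinθ·[1 + r cosθ/√(L² − r² sin²θ)].
With r = 0.0172 m, L = 0.0461 m, θ = 128.7°: √(L² − r² sin²θ) = 0.044102 m.
v = −0.0172·236.1·0.78043·[1 + 0.0172·-0.62524/0.044102] = -2.3969 m/s.
|v| = 2.3969 m/s.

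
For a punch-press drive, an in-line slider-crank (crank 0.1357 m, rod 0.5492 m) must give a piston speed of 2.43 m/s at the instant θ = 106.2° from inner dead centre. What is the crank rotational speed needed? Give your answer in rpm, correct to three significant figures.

192

For an in-line slider-crank, |v_piston| = rω|sinθ|·[1 + r cosθ/√(L² − r² sin²θ)].
With r = 0.1357 m, L = 0.5492 m, θ = 106.2°: the bracketed kinematic factor |dx/dθ| = 0.12106 m.
ω = v/|dx/dθ| = 2.43/0.12106 = 20.072 rad/s.
N = 60ω/(2π) = 191.67 rpm.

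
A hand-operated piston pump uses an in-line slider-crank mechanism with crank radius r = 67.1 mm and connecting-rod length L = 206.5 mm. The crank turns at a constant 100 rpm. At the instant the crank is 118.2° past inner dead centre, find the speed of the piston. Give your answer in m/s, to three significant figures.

0.520

ω = 2π·100/60 = 10.47 rad/s
For an in-line slider-crank, x = r cosθ + √(L² − r² sin²θ), so v = −rω sinθ·[1 + r cosθ/√(L² − r² sin²θ)].
With r = 0.0671 m, L = 0.2065 m, θ = 118.2°: √(L² − r² sin²θ) = 0.19785 m.
v = −0.0671·10.47·0.88130·[1 + 0.0671·-0.47255/0.19785] = -0.52002 m/s.
|v| = 0.52002 m/s.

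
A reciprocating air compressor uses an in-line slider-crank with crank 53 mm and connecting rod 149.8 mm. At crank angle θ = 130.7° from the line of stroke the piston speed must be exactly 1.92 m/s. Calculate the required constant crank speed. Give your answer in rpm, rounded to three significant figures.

For an in-line slider-crank, |v_piston| = rω|sinθ|·[1 + r cosθ/√(L² − r² sin²θ)].
With r = 0.053 m, L = 0.1498 m, θ = 130.7°: the bracketed kinematic factor |dx/dθ| = 0.030558 m.
ω = v/|dx/dθ| = 1.92/0.030558 = 62.831 rad/s.
N = 60ω/(2π) = 599.99 rpm.

600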